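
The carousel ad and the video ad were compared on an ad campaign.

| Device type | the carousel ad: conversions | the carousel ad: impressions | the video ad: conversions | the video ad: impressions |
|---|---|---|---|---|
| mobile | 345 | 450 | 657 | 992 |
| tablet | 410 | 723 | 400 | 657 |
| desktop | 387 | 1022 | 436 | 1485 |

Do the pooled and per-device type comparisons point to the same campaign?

No

Mobile: the carousel ad 345/450 = 76.7%, the video ad 657/992 = 66.2% → the carousel ad
Tablet: the carousel ad 410/723 = 56.7%, the video ad 400/657 = 60.9% → the video ad
Desktop: the carousel ad 387/1022 = 37.9%, the video ad 436/1485 = 29.4% → the carousel ad
Overall: the carousel ad 1142/2195 = 52.0%, the video ad 1493/3134 = 47.6% → the carousel ad
Neither sweeps: the carousel ad wins 2 of 3 groups, the video ad wins 1. The carousel ad wins overall but not every group — no Simpson reversal.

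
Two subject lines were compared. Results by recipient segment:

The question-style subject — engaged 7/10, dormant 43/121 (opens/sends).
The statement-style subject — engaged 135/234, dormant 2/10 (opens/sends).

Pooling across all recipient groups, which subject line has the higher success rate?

the statement-style subject

Engaged: the question-style subject 7/10 = 70.0%, the statement-style subject 135/234 = 57.7% → the question-style subject
Dormant: the question-style subject 43/121 = 35.5%, the statement-style subject 2/10 = 20.0% → the question-style subject
Overall: the question-style subject 50/131 = 38.2%, the statement-style subject 137/244 = 56.1% → the statement-style subject
(The question-style subject wins every recipient group but the statement-style subject wins overall — the question-style subject's sends skew toward the low-rate dormant group.)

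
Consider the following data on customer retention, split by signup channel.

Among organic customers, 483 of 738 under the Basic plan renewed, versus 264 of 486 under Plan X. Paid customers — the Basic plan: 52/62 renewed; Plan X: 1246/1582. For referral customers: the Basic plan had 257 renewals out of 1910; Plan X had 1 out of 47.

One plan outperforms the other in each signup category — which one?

Organic: the Basic plan 483/738 = 65.4%, Plan X 264/486 = 54.3% → the Basic plan
Paid: the Basic plan 52/62 = 83.9%, Plan X 1246/1582 = 78.8% → the Basic plan
Referral: the Basic plan 257/1910 = 13.5%, Plan X 1/47 = 2.1% → the Basic plan
The Basic plan has the higher rate in all 3 groups.

the Basic plan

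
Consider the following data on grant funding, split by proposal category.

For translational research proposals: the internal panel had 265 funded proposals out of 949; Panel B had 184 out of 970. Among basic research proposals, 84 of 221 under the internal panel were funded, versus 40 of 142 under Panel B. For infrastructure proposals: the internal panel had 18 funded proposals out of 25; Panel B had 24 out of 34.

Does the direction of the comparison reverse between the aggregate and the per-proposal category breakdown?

No

Translational research: the internal panel 265/949 = 27.9%, Panel B 184/970 = 19.0% → the internal panel
Basic research: the internal panel 84/221 = 38.0%, Panel B 40/142 = 28.2% → the internal panel
Infrastructure: the internal panel 18/25 = 72.0%, Panel B 24/34 = 70.6% → the internal panel
Overall: the internal panel 367/1195 = 30.7%, Panel B 248/1146 = 21.6% → the internal panel
The internal panel wins overall and in every proposal group — no reversal.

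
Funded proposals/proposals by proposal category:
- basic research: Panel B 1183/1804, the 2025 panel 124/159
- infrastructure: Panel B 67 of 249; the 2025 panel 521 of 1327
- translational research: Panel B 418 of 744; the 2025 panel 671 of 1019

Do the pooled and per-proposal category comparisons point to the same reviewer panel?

Basic research: Panel B 1183/1804 = 65.6%, the 2025 panel 124/159 = 78.0% → the 2025 panel
Infrastructure: Panel B 67/249 = 26.9%, the 2025 panel 521/1327 = 39.3% → the 2025 panel
Translational research: Panel B 418/744 = 56.2%, the 2025 panel 671/1019 = 65.8% → the 2025 panel
Overall: Panel B 1668/2797 = 59.6%, the 2025 panel 1316/2505 = 52.5% → Panel B
The 2025 panel wins each proposal group but Panel B wins overall — the comparison reverses. The 2025 panel's proposals skew toward infrastructure, which has a lower base rate.

No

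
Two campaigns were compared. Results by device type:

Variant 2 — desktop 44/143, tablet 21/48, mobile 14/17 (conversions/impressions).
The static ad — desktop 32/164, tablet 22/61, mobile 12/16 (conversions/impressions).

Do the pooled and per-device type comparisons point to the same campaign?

Yes

Desktop: Variant 2 44/143 = 30.8%, the static ad 32/164 = 19.5% → Variant 2
Tablet: Variant 2 21/48 = 43.8%, the static ad 22/61 = 36.1% → Variant 2
Mobile: Variant 2 14/17 = 82.4%, the static ad 12/16 = 75.0% → Variant 2
Overall: Variant 2 79/208 = 38.0%, the static ad 66/241 = 27.4% → Variant 2
Variant 2 wins overall and in every device group — no reversal.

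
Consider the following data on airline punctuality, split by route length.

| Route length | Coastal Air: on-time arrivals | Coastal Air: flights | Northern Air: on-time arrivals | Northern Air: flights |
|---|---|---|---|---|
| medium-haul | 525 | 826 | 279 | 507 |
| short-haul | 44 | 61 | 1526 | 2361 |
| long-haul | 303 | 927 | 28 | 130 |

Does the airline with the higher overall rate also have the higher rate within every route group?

No

Medium-haul: Coastal Air 525/826 = 63.6%, Northern Air 279/507 = 55.0% → Coastal Air
Short-haul: Coastal Air 44/61 = 72.1%, Northern Air 1526/2361 = 64.6% → Coastal Air
Long-haul: Coastal Air 303/927 = 32.7%, Northern Air 28/130 = 21.5% → Coastal Air
Overall: Coastal Air 872/1814 = 48.1%, Northern Air 1833/2998 = 61.1% → Northern Air
Coastal Air wins each route group but Northern Air wins overall — the comparison reverses. Coastal Air's flights skew toward long-haul, which has a lower base rate.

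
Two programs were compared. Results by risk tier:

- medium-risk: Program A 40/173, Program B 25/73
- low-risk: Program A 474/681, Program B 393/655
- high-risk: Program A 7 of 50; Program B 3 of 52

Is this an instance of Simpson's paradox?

Medium-risk: Program A 40/173 = 23.1%, Program B 25/73 = 34.2% → Program B
Low-risk: Program A 474/681 = 69.6%, Program B 393/655 = 60.0% → Program A
High-risk: Program A 7/50 = 14.0%, Program B 3/52 = 5.8% → Program A
Overall: Program A 521/904 = 57.6%, Program B 421/780 = 54.0% → Program A
Neither sweeps: Program A wins 2 of 3 groups, Program B wins 1. Program A wins overall but not every group — no Simpson reversal.

No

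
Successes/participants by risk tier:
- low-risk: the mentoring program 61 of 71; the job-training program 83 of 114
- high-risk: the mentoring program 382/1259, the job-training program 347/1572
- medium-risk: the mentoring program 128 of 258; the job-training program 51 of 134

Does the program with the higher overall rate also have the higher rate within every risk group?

Yes

Low-risk: the mentoring program 61/71 = 85.9%, the job-training program 83/114 = 72.8% → the mentoring program
High-risk: the mentoring program 382/1259 = 30.3%, the job-training program 347/1572 = 22.1% → the mentoring program
Medium-risk: the mentoring program 128/258 = 49.6%, the job-training program 51/134 = 38.1% → the mentoring program
Overall: the mentoring program 571/1588 = 36.0%, the job-training program 481/1820 = 26.4% → the mentoring program
The mentoring program wins overall and in every risk group — no reversal.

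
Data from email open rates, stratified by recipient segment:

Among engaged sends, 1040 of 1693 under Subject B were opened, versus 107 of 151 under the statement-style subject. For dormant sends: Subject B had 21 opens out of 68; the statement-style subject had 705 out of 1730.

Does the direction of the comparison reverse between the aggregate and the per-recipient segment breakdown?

Engaged: Subject B 1040/1693 = 61.4%, the statement-style subject 107/151 = 70.9% → the statement-style subject
Dormant: Subject B 21/68 = 30.9%, the statement-style subject 705/1730 = 40.8% → the statement-style subject
Overall: Subject B 1061/1761 = 60.2%, the statement-style subject 812/1881 = 43.2% → Subject B
The statement-style subject wins each recipient group but Subject B wins overall — the comparison reverses. The statement-style subject's sends skew toward dormant, which has a lower base rate.

Yes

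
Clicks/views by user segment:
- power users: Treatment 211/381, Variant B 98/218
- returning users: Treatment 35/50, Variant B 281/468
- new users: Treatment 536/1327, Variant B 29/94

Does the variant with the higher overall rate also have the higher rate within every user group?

No

Power users: Treatment 211/381 = 55.4%, Variant B 98/218 = 45.0% → Treatment
Returning users: Treatment 35/50 = 70.0%, Variant B 281/468 = 60.0% → Treatment
New users: Treatment 536/1327 = 40.4%, Variant B 29/94 = 30.9% → Treatment
Overall: Treatment 782/1758 = 44.5%, Variant B 408/780 = 52.3% → Variant B
Treatment wins each user group but Variant B wins overall — the comparison reverses. Treatment's views skew toward new users, which has a lower base rate.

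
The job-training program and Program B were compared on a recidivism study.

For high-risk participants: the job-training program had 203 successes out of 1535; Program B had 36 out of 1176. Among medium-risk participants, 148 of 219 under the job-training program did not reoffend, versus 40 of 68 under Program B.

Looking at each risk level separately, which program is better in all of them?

High-risk: the job-training program 203/1535 = 13.2%, Program B 36/1176 = 3.1% → the job-training program
Medium-risk: the job-training program 148/219 = 67.6%, Program B 40/68 = 58.8% → the job-training program
The job-training program has the higher rate in both groups.

the job-training program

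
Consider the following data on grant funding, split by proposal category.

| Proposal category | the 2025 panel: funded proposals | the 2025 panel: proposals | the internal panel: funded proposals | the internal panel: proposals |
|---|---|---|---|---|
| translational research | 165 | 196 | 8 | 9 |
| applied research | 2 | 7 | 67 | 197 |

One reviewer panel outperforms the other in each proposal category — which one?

Translational research: the 2025 panel 165/196 = 84.2%, the internal panel 8/9 = 88.9% → the internal panel
Applied research: the 2025 panel 2/7 = 28.6%, the internal panel 67/197 = 34.0% → the internal panel
The internal panel has the higher rate in both groups.

the internal panel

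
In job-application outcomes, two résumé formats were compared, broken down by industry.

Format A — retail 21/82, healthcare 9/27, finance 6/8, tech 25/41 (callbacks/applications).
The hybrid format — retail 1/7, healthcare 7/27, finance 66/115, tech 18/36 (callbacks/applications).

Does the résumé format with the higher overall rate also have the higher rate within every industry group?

No

Retail: Format A 21/82 = 25.6%, the hybrid format 1/7 = 14.3% → Format A
Healthcare: Format A 9/27 = 33.3%, the hybrid format 7/27 = 25.9% → Format A
Finance: Format A 6/8 = 75.0%, the hybrid format 66/115 = 57.4% → Format A
Tech: Format A 25/41 = 61.0%, the hybrid format 18/36 = 50.0% → Format A
Overall: Format A 61/158 = 38.6%, the hybrid format 92/185 = 49.7% → the hybrid format
Format A wins each industry group but the hybrid format wins overall — the comparison reverses. Format A's applications skew toward retail, which has a lower base rate.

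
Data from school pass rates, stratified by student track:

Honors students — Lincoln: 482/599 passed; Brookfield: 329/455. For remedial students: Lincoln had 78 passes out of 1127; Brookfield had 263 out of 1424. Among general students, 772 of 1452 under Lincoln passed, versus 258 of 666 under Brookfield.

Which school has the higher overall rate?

Honors: Lincoln 482/599 = 80.5%, Brookfield 329/455 = 72.3% → Lincoln
Remedial: Lincoln 78/1127 = 6.9%, Brookfield 263/1424 = 18.5% → Brookfield
General: Lincoln 772/1452 = 53.2%, Brookfield 258/666 = 38.7% → Lincoln
Overall: Lincoln 1332/3178 = 41.9%, Brookfield 850/2545 = 33.4% → Lincoln
(Neither sweeps every student group, but Lincoln has the higher pooled rate.)

Lincoln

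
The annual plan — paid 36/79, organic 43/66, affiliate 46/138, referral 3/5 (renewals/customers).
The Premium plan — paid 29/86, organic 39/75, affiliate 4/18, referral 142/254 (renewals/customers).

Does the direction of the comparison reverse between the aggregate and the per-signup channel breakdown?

Yes

Paid: the annual plan 36/79 = 45.6%, the Premium plan 29/86 = 33.7% → the annual plan
Organic: the annual plan 43/66 = 65.2%, the Premium plan 39/75 = 52.0% → the annual plan
Affiliate: the annual plan 46/138 = 33.3%, the Premium plan 4/18 = 22.2% → the annual plan
Referral: the annual plan 3/5 = 60.0%, the Premium plan 142/254 = 55.9% → the annual plan
Overall: the annual plan 128/288 = 44.4%, the Premium plan 214/433 = 49.4% → the Premium plan
The annual plan wins each signup group but the Premium plan wins overall — the comparison reverses. The annual plan's customers skew toward affiliate, which has a lower base rate.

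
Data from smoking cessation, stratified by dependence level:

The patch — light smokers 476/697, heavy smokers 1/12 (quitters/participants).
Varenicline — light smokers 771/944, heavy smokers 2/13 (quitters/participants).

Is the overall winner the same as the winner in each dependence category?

Light smokers: the patch 476/697 = 68.3%, varenicline 771/944 = 81.7% → varenicline
Heavy smokers: the patch 1/12 = 8.3%, varenicline 2/13 = 15.4% → varenicline
Overall: the patch 477/709 = 67.3%, varenicline 773/957 = 80.8% → varenicline
Varenicline wins overall and in every dependence group — no reversal.

Yes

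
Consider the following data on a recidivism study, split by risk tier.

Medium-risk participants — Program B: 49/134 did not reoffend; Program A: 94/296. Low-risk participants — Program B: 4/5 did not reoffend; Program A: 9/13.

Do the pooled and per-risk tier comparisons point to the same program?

Yes

Medium-risk: Program B 49/134 = 36.6%, Program A 94/296 = 31.8% → Program B
Low-risk: Program B 4/5 = 80.0%, Program A 9/13 = 69.2% → Program B
Overall: Program B 53/139 = 38.1%, Program A 103/309 = 33.3% → Program B
Program B wins overall and in every risk group — no reversal.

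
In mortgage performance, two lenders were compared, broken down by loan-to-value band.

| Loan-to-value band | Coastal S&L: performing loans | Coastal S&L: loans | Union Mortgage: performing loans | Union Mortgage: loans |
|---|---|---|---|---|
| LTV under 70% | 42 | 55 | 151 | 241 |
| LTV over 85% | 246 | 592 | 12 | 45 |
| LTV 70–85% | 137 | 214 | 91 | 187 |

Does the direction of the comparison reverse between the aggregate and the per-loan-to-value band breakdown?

Yes

LTV under 70%: Coastal S&L 42/55 = 76.4%, Union Mortgage 151/241 = 62.7% → Coastal S&L
LTV over 85%: Coastal S&L 246/592 = 41.6%, Union Mortgage 12/45 = 26.7% → Coastal S&L
LTV 70–85%: Coastal S&L 137/214 = 64.0%, Union Mortgage 91/187 = 48.7% → Coastal S&L
Overall: Coastal S&L 425/861 = 49.4%, Union Mortgage 254/473 = 53.7% → Union Mortgage
Coastal S&L wins each loan-to-value group but Union Mortgage wins overall — the comparison reverses. Coastal S&L's loans skew toward LTV over 85%, which has a lower base rate.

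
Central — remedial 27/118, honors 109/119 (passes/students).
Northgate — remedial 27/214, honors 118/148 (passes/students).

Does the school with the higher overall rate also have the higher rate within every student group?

Yes

Remedial: Central 27/118 = 22.9%, Northgate 27/214 = 12.6% → Central
Honors: Central 109/119 = 91.6%, Northgate 118/148 = 79.7% → Central
Overall: Central 136/237 = 57.4%, Northgate 145/362 = 40.1% → Central
Central wins overall and in every student group — no reversal.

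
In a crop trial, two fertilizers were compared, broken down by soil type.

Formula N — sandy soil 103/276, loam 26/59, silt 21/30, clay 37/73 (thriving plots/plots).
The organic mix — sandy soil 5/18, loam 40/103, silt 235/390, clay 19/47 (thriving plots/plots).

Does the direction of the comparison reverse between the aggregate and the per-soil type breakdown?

Yes

Sandy soil: Formula N 103/276 = 37.3%, the organic mix 5/18 = 27.8% → Formula N
Loam: Formula N 26/59 = 44.1%, the organic mix 40/103 = 38.8% → Formula N
Silt: Formula N 21/30 = 70.0%, the organic mix 235/390 = 60.3% → Formula N
Clay: Formula N 37/73 = 50.7%, the organic mix 19/47 = 40.4% → Formula N
Overall: Formula N 187/438 = 42.7%, the organic mix 299/558 = 53.6% → the organic mix
Formula N wins each soil group but the organic mix wins overall — the comparison reverses. Formula N's plots skew toward sandy soil, which has a lower base rate.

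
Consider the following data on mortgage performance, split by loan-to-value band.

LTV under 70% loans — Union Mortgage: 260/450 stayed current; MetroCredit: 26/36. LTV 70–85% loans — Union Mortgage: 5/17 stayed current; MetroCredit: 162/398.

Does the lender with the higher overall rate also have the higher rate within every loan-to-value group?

LTV under 70%: Union Mortgage 260/450 = 57.8%, MetroCredit 26/36 = 72.2% → MetroCredit
LTV 70–85%: Union Mortgage 5/17 = 29.4%, MetroCredit 162/398 = 40.7% → MetroCredit
Overall: Union Mortgage 265/467 = 56.7%, MetroCredit 188/434 = 43.3% → Union Mortgage
MetroCredit wins each loan-to-value group but Union Mortgage wins overall — the comparison reverses. MetroCredit's loans skew toward LTV 70–85%, which has a lower base rate.

No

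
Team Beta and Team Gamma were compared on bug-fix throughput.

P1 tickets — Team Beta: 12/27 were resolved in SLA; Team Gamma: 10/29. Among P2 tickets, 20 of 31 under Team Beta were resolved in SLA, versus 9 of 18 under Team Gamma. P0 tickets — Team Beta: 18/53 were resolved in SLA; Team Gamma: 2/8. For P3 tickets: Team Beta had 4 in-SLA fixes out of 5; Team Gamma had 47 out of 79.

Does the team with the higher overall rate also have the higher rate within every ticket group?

No

P1: Team Beta 12/27 = 44.4%, Team Gamma 10/29 = 34.5% → Team Beta
P2: Team Beta 20/31 = 64.5%, Team Gamma 9/18 = 50.0% → Team Beta
P0: Team Beta 18/53 = 34.0%, Team Gamma 2/8 = 25.0% → Team Beta
P3: Team Beta 4/5 = 80.0%, Team Gamma 47/79 = 59.5% → Team Beta
Overall: Team Beta 54/116 = 46.6%, Team Gamma 68/134 = 50.7% → Team Gamma
Team Beta wins each ticket group but Team Gamma wins overall — the comparison reverses. Team Beta's tickets skew toward P0, which has a lower base rate.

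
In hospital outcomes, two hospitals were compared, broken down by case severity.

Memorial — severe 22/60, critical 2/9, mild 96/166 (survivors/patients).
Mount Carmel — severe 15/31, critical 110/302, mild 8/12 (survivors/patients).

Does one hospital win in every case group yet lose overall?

Severe: Memorial 22/60 = 36.7%, Mount Carmel 15/31 = 48.4% → Mount Carmel
Critical: Memorial 2/9 = 22.2%, Mount Carmel 110/302 = 36.4% → Mount Carmel
Mild: Memorial 96/166 = 57.8%, Mount Carmel 8/12 = 66.7% → Mount Carmel
Overall: Memorial 120/235 = 51.1%, Mount Carmel 133/345 = 38.6% → Memorial
Mount Carmel wins each case group but Memorial wins overall — the comparison reverses. Mount Carmel's patients skew toward critical, which has a lower base rate.

Yes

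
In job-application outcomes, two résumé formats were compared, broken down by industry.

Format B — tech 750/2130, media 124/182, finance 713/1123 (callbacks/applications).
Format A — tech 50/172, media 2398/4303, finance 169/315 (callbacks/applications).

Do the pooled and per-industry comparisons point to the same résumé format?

No

Tech: Format B 750/2130 = 35.2%, Format A 50/172 = 29.1% → Format B
Media: Format B 124/182 = 68.1%, Format A 2398/4303 = 55.7% → Format B
Finance: Format B 713/1123 = 63.5%, Format A 169/315 = 53.7% → Format B
Overall: Format B 1587/3435 = 46.2%, Format A 2617/4790 = 54.6% → Format A
Format B wins each industry group but Format A wins overall — the comparison reverses. Format B's applications skew toward tech, which has a lower base rate.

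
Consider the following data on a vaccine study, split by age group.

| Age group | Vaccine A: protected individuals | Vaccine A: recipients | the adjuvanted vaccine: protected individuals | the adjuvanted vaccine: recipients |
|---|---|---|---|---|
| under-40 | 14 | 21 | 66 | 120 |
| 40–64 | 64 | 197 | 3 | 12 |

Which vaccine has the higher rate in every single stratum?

Under-40: Vaccine A 14/21 = 66.7%, the adjuvanted vaccine 66/120 = 55.0% → Vaccine A
40–64: Vaccine A 64/197 = 32.5%, the adjuvanted vaccine 3/12 = 25.0% → Vaccine A
Vaccine A has the higher rate in both groups.

Vaccine A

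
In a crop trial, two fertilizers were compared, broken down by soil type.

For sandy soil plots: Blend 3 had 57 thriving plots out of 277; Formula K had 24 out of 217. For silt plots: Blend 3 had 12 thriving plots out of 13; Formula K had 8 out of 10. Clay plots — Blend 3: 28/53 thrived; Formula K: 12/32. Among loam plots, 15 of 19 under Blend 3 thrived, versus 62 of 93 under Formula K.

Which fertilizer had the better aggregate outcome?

Sandy soil: Blend 3 57/277 = 20.6%, Formula K 24/217 = 11.1% → Blend 3
Silt: Blend 3 12/13 = 92.3%, Formula K 8/10 = 80.0% → Blend 3
Clay: Blend 3 28/53 = 52.8%, Formula K 12/32 = 37.5% → Blend 3
Loam: Blend 3 15/19 = 78.9%, Formula K 62/93 = 66.7% → Blend 3
Overall: Blend 3 112/362 = 30.9%, Formula K 106/352 = 30.1% → Blend 3

Blend 3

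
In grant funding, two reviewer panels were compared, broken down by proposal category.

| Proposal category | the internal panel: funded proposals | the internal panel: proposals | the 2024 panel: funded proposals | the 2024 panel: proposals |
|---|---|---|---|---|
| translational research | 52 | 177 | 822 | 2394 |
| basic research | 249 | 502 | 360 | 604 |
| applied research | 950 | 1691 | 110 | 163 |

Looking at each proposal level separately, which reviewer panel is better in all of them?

the 2024 panel

Translational research: the internal panel 52/177 = 29.4%, the 2024 panel 822/2394 = 34.3% → the 2024 panel
Basic research: the internal panel 249/502 = 49.6%, the 2024 panel 360/604 = 59.6% → the 2024 panel
Applied research: the internal panel 950/1691 = 56.2%, the 2024 panel 110/163 = 67.5% → the 2024 panel
The 2024 panel has the higher rate in all 3 groups.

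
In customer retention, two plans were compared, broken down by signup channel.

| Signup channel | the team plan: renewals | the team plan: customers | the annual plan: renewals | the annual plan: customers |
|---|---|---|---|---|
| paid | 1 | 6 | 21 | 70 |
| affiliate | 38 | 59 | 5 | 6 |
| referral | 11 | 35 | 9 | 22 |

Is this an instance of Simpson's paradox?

Paid: the team plan 1/6 = 16.7%, the annual plan 21/70 = 30.0% → the annual plan
Affiliate: the team plan 38/59 = 64.4%, the annual plan 5/6 = 83.3% → the annual plan
Referral: the team plan 11/35 = 31.4%, the annual plan 9/22 = 40.9% → the annual plan
Overall: the team plan 50/100 = 50.0%, the annual plan 35/98 = 35.7% → the team plan
The annual plan wins each signup group but the team plan wins overall — the comparison reverses. The annual plan's customers skew toward paid, which has a lower base rate.

Yes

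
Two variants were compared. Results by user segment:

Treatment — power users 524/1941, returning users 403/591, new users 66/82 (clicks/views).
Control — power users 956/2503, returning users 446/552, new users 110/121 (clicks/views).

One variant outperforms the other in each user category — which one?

Control

Power users: Treatment 524/1941 = 27.0%, Control 956/2503 = 38.2% → Control
Returning users: Treatment 403/591 = 68.2%, Control 446/552 = 80.8% → Control
New users: Treatment 66/82 = 80.5%, Control 110/121 = 90.9% → Control
Control has the higher rate in all 3 groups.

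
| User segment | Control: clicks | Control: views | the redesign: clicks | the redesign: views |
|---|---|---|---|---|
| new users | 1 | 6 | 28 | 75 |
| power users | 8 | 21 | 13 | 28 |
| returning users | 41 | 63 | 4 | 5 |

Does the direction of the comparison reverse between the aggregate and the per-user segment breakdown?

Yes

New users: Control 1/6 = 16.7%, the redesign 28/75 = 37.3% → the redesign
Power users: Control 8/21 = 38.1%, the redesign 13/28 = 46.4% → the redesign
Returning users: Control 41/63 = 65.1%, the redesign 4/5 = 80.0% → the redesign
Overall: Control 50/90 = 55.6%, the redesign 45/108 = 41.7% → Control
The redesign wins each user group but Control wins overall — the comparison reverses. The redesign's views skew toward new users, which has a lower base rate.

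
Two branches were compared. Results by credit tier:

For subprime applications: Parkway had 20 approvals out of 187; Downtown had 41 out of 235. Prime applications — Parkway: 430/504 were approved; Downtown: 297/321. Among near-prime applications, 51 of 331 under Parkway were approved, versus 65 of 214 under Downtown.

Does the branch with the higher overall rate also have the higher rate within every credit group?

Yes

Subprime: Parkway 20/187 = 10.7%, Downtown 41/235 = 17.4% → Downtown
Prime: Parkway 430/504 = 85.3%, Downtown 297/321 = 92.5% → Downtown
Near-prime: Parkway 51/331 = 15.4%, Downtown 65/214 = 30.4% → Downtown
Overall: Parkway 501/1022 = 49.0%, Downtown 403/770 = 52.3% → Downtown
Downtown wins overall and in every credit group — no reversal.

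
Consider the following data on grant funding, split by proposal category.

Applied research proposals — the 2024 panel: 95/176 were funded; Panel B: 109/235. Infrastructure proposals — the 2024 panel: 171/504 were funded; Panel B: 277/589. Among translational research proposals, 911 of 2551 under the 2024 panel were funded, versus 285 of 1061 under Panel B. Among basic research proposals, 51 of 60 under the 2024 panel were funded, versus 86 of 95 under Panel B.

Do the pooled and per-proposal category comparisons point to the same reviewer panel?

Applied research: the 2024 panel 95/176 = 54.0%, Panel B 109/235 = 46.4% → the 2024 panel
Infrastructure: the 2024 panel 171/504 = 33.9%, Panel B 277/589 = 47.0% → Panel B
Translational research: the 2024 panel 911/2551 = 35.7%, Panel B 285/1061 = 26.9% → the 2024 panel
Basic research: the 2024 panel 51/60 = 85.0%, Panel B 86/95 = 90.5% → Panel B
Overall: the 2024 panel 1228/3291 = 37.3%, Panel B 757/1980 = 38.2% → Panel B
Neither sweeps: the 2024 panel wins 2 of 4 groups, Panel B wins 2. Panel B wins overall but not every group — no Simpson reversal.

No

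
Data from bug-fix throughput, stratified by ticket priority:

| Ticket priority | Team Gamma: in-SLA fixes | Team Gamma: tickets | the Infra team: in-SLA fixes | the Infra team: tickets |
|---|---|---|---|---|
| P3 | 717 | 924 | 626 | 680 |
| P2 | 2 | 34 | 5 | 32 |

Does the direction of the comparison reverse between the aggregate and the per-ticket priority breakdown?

No

P3: Team Gamma 717/924 = 77.6%, the Infra team 626/680 = 92.1% → the Infra team
P2: Team Gamma 2/34 = 5.9%, the Infra team 5/32 = 15.6% → the Infra team
Overall: Team Gamma 719/958 = 75.1%, the Infra team 631/712 = 88.6% → the Infra team
The Infra team wins overall and in every ticket group — no reversal.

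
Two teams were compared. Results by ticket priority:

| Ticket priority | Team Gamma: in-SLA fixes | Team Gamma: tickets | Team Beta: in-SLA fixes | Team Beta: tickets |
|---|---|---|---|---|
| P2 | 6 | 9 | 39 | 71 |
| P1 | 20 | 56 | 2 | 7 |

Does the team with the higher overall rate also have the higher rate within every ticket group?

P2: Team Gamma 6/9 = 66.7%, Team Beta 39/71 = 54.9% → Team Gamma
P1: Team Gamma 20/56 = 35.7%, Team Beta 2/7 = 28.6% → Team Gamma
Overall: Team Gamma 26/65 = 40.0%, Team Beta 41/78 = 52.6% → Team Beta
Team Gamma wins each ticket group but Team Beta wins overall — the comparison reverses. Team Gamma's tickets skew toward P1, which has a lower base rate.

No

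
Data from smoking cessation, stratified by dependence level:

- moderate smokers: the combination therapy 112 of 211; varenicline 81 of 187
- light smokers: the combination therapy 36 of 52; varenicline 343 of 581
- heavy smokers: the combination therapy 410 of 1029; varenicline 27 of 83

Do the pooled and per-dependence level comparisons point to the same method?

No

Moderate smokers: the combination therapy 112/211 = 53.1%, varenicline 81/187 = 43.3% → the combination therapy
Light smokers: the combination therapy 36/52 = 69.2%, varenicline 343/581 = 59.0% → the combination therapy
Heavy smokers: the combination therapy 410/1029 = 39.8%, varenicline 27/83 = 32.5% → the combination therapy
Overall: the combination therapy 558/1292 = 43.2%, varenicline 451/851 = 53.0% → varenicline
The combination therapy wins each dependence group but varenicline wins overall — the comparison reverses. The combination therapy's participants skew toward heavy smokers, which has a lower base rate.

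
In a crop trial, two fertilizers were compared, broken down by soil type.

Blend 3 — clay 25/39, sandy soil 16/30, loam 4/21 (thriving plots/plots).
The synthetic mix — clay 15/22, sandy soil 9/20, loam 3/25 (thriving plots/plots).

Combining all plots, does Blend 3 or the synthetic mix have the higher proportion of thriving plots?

Blend 3

Clay: Blend 3 25/39 = 64.1%, the synthetic mix 15/22 = 68.2% → the synthetic mix
Sandy soil: Blend 3 16/30 = 53.3%, the synthetic mix 9/20 = 45.0% → Blend 3
Loam: Blend 3 4/21 = 19.0%, the synthetic mix 3/25 = 12.0% → Blend 3
Overall: Blend 3 45/90 = 50.0%, the synthetic mix 27/67 = 40.3% → Blend 3
(Neither sweeps every soil group, but Blend 3 has the higher pooled rate.)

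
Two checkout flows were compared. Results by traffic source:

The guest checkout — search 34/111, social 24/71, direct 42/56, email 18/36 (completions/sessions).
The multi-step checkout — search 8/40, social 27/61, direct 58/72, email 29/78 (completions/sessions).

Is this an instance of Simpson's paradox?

Search: the guest checkout 34/111 = 30.6%, the multi-step checkout 8/40 = 20.0% → the guest checkout
Social: the guest checkout 24/71 = 33.8%, the multi-step checkout 27/61 = 44.3% → the multi-step checkout
Direct: the guest checkout 42/56 = 75.0%, the multi-step checkout 58/72 = 80.6% → the multi-step checkout
Email: the guest checkout 18/36 = 50.0%, the multi-step checkout 29/78 = 37.2% → the guest checkout
Overall: the guest checkout 118/274 = 43.1%, the multi-step checkout 122/251 = 48.6% → the multi-step checkout
Neither sweeps: the guest checkout wins 2 of 4 groups, the multi-step checkout wins 2. The multi-step checkout wins overall but not every group — no Simpson reversal.

No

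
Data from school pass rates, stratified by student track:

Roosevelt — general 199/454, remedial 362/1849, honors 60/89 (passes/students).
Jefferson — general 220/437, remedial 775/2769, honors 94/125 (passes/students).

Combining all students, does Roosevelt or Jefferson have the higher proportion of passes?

General: Roosevelt 199/454 = 43.8%, Jefferson 220/437 = 50.3% → Jefferson
Remedial: Roosevelt 362/1849 = 19.6%, Jefferson 775/2769 = 28.0% → Jefferson
Honors: Roosevelt 60/89 = 67.4%, Jefferson 94/125 = 75.2% → Jefferson
Overall: Roosevelt 621/2392 = 26.0%, Jefferson 1089/3331 = 32.7% → Jefferson

Jefferson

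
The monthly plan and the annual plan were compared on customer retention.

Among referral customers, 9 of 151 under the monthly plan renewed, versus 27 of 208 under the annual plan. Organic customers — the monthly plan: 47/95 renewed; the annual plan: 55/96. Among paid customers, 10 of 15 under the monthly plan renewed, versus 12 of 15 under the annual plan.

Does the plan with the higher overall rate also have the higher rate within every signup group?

Yes

Referral: the monthly plan 9/151 = 6.0%, the annual plan 27/208 = 13.0% → the annual plan
Organic: the monthly plan 47/95 = 49.5%, the annual plan 55/96 = 57.3% → the annual plan
Paid: the monthly plan 10/15 = 66.7%, the annual plan 12/15 = 80.0% → the annual plan
Overall: the monthly plan 66/261 = 25.3%, the annual plan 94/319 = 29.5% → the annual plan
The annual plan wins overall and in every signup group — no reversal.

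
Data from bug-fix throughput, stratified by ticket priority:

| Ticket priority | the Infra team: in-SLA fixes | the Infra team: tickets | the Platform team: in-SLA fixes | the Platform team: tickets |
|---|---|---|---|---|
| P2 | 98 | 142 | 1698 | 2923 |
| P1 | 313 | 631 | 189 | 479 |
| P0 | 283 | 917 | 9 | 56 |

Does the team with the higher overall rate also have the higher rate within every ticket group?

No

P2: the Infra team 98/142 = 69.0%, the Platform team 1698/2923 = 58.1% → the Infra team
P1: the Infra team 313/631 = 49.6%, the Platform team 189/479 = 39.5% → the Infra team
P0: the Infra team 283/917 = 30.9%, the Platform team 9/56 = 16.1% → the Infra team
Overall: the Infra team 694/1690 = 41.1%, the Platform team 1896/3458 = 54.8% → the Platform team
The Infra team wins each ticket group but the Platform team wins overall — the comparison reverses. The Infra team's tickets skew toward P0, which has a lower base rate.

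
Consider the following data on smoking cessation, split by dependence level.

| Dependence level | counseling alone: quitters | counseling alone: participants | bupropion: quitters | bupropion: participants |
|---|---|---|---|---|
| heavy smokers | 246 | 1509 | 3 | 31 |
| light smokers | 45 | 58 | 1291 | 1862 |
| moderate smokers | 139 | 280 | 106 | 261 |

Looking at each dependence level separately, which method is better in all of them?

counseling alone

Heavy smokers: counseling alone 246/1509 = 16.3%, bupropion 3/31 = 9.7% → counseling alone
Light smokers: counseling alone 45/58 = 77.6%, bupropion 1291/1862 = 69.3% → counseling alone
Moderate smokers: counseling alone 139/280 = 49.6%, bupropion 106/261 = 40.6% → counseling alone
Counseling alone has the higher rate in all 3 groups.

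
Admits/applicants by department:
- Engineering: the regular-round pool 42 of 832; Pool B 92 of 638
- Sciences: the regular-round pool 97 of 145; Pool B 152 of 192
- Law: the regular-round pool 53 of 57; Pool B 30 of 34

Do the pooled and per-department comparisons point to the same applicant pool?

No

Engineering: the regular-round pool 42/832 = 5.0%, Pool B 92/638 = 14.4% → Pool B
Sciences: the regular-round pool 97/145 = 66.9%, Pool B 152/192 = 79.2% → Pool B
Law: the regular-round pool 53/57 = 93.0%, Pool B 30/34 = 88.2% → the regular-round pool
Overall: the regular-round pool 192/1034 = 18.6%, Pool B 274/864 = 31.7% → Pool B
Neither sweeps: the regular-round pool wins 1 of 3 groups, Pool B wins 2. Pool B wins overall but not every group — no Simpson reversal.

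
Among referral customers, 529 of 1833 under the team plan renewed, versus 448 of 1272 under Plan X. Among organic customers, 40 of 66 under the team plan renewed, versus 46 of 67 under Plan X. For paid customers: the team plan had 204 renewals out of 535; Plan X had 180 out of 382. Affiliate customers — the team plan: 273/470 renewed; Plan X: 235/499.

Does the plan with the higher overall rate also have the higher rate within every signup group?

No

Referral: the team plan 529/1833 = 28.9%, Plan X 448/1272 = 35.2% → Plan X
Organic: the team plan 40/66 = 60.6%, Plan X 46/67 = 68.7% → Plan X
Paid: the team plan 204/535 = 38.1%, Plan X 180/382 = 47.1% → Plan X
Affiliate: the team plan 273/470 = 58.1%, Plan X 235/499 = 47.1% → the team plan
Overall: the team plan 1046/2904 = 36.0%, Plan X 909/2220 = 40.9% → Plan X
Neither sweeps: the team plan wins 1 of 4 groups, Plan X wins 3. Plan X wins overall but not every group — no Simpson reversal.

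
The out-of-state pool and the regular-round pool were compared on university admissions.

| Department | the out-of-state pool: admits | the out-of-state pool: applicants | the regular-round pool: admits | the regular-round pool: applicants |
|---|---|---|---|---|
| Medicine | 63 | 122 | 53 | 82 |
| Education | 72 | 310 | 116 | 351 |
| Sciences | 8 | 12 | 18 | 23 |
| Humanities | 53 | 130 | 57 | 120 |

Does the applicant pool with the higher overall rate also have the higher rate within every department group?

Yes

Medicine: the out-of-state pool 63/122 = 51.6%, the regular-round pool 53/82 = 64.6% → the regular-round pool
Education: the out-of-state pool 72/310 = 23.2%, the regular-round pool 116/351 = 33.0% → the regular-round pool
Sciences: the out-of-state pool 8/12 = 66.7%, the regular-round pool 18/23 = 78.3% → the regular-round pool
Humanities: the out-of-state pool 53/130 = 40.8%, the regular-round pool 57/120 = 47.5% → the regular-round pool
Overall: the out-of-state pool 196/574 = 34.1%, the regular-round pool 244/576 = 42.4% → the regular-round pool
The regular-round pool wins overall and in every department group — no reversal.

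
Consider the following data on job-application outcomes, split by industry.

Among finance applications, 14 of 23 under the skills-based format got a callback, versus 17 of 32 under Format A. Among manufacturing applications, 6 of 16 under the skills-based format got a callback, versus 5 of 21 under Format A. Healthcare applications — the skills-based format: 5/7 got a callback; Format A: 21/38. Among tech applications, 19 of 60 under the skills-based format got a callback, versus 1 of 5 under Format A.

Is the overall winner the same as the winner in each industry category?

Finance: the skills-based format 14/23 = 60.9%, Format A 17/32 = 53.1% → the skills-based format
Manufacturing: the skills-based format 6/16 = 37.5%, Format A 5/21 = 23.8% → the skills-based format
Healthcare: the skills-based format 5/7 = 71.4%, Format A 21/38 = 55.3% → the skills-based format
Tech: the skills-based format 19/60 = 31.7%, Format A 1/5 = 20.0% → the skills-based format
Overall: the skills-based format 44/106 = 41.5%, Format A 44/96 = 45.8% → Format A
The skills-based format wins each industry group but Format A wins overall — the comparison reverses. The skills-based format's applications skew toward tech, which has a lower base rate.

No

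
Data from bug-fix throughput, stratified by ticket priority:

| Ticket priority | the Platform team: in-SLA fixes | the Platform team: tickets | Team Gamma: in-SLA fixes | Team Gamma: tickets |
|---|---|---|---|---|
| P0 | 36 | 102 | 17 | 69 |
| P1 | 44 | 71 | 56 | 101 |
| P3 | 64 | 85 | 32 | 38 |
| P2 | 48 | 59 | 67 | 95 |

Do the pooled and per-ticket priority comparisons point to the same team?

P0: the Platform team 36/102 = 35.3%, Team Gamma 17/69 = 24.6% → the Platform team
P1: the Platform team 44/71 = 62.0%, Team Gamma 56/101 = 55.4% → the Platform team
P3: the Platform team 64/85 = 75.3%, Team Gamma 32/38 = 84.2% → Team Gamma
P2: the Platform team 48/59 = 81.4%, Team Gamma 67/95 = 70.5% → the Platform team
Overall: the Platform team 192/317 = 60.6%, Team Gamma 172/303 = 56.8% → the Platform team
Neither sweeps: the Platform team wins 3 of 4 groups, Team Gamma wins 1. The Platform team wins overall but not every group — no Simpson reversal.

No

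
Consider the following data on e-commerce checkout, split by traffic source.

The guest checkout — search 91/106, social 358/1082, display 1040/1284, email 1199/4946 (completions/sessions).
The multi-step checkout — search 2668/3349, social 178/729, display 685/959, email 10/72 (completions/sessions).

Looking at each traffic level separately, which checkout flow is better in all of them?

the guest checkout

Search: the guest checkout 91/106 = 85.8%, the multi-step checkout 2668/3349 = 79.7% → the guest checkout
Social: the guest checkout 358/1082 = 33.1%, the multi-step checkout 178/729 = 24.4% → the guest checkout
Display: the guest checkout 1040/1284 = 81.0%, the multi-step checkout 685/959 = 71.4% → the guest checkout
Email: the guest checkout 1199/4946 = 24.2%, the multi-step checkout 10/72 = 13.9% → the guest checkout
The guest checkout has the higher rate in all 4 groups.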